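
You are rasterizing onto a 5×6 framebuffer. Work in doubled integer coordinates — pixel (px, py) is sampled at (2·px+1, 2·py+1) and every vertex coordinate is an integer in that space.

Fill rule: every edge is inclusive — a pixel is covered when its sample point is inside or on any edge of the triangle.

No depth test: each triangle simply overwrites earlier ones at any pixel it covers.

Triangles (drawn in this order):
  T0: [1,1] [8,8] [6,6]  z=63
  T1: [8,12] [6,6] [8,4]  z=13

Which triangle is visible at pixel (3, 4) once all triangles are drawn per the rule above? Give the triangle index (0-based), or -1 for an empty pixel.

T0:
  degenerate (2·area = 0) — covers nothing
T1:
  2·area = 16
  edge (8, 12)→(6, 6): d=(-2,-6) inclusive
  edge (6, 6)→(8, 4): d=(2,-2) inclusive
  edge (8, 4)→(8, 12): d=(0,8) inclusive
    (2,1)@(5, 3): e=[0,-8,24] → ·  [on edge]
    (4,1)@(9, 3): e=[24,0,-8] → ·  [on edge]
    (3,2)@(7, 5): e=[8,0,8] → #  [on edge]
    (4,2)@(9, 5): e=[20,4,-8] → ·
    (2,3)@(5, 7): e=[-8,0,24] → ·  [on edge]
    (3,3)@(7, 7): e=[4,4,8] → #
    (4,3)@(9, 7): e=[16,8,-8] → ·
    (1,4)@(3, 9): e=[-24,0,40] → ·  [on edge]
    (3,4)@(7, 9): e=[0,8,8] → #  [on edge]
    (4,4)@(9, 9): e=[12,12,-8] → ·
    (0,5)@(1, 11): e=[-40,0,56] → ·  [on edge]
    (3,5)@(7, 11): e=[-4,12,8] → ·
  covered (3 px):
    · · · · ·
    · · · · ·
    · · · # ·
    · · · # ·
    · · · # ·
    · · · · ·

Z-buffer (winner per pixel, '.' = empty):
  . . . . .
  . . . . .
  . . . 1 .
  . . . 1 .
  . . . 1 .
  . . . . .

Result: 1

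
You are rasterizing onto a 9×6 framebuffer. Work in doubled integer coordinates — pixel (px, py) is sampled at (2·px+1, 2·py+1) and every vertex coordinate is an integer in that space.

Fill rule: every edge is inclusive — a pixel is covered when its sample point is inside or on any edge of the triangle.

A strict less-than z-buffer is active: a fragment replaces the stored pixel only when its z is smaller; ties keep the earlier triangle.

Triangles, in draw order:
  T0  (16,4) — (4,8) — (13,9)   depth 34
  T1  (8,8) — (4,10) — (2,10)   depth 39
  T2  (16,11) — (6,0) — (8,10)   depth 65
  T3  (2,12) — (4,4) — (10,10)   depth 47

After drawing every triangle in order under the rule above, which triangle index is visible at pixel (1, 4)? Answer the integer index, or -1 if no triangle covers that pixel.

T0:
  2·area = 48  (B↔C swapped to make it positive)
  edge (16, 4)→(13, 9): d=(-3,5) inclusive
  edge (13, 9)→(4, 8): d=(-9,-1) inclusive
  edge (4, 8)→(16, 4): d=(12,-4) inclusive
    (6,2)@(13, 5): e=[12,36,0] → X  [on edge]
    (7,2)@(15, 5): e=[2,38,8] → X
    (8,2)@(17, 5): e=[-8,40,16] → .
    (3,3)@(7, 7): e=[36,12,0] → X  [on edge]
    (4,3)@(9, 7): e=[26,14,8] → X
    (5,3)@(11, 7): e=[16,16,16] → X
    (7,3)@(15, 7): e=[-4,20,32] → .
    (0,4)@(1, 9): e=[60,-12,0] → .  [on edge]
    (3,4)@(7, 9): e=[30,-6,24] → .
    (4,4)@(9, 9): e=[20,-4,32] → .
    (5,4)@(11, 9): e=[10,-2,40] → .
    (6,4)@(13, 9): e=[0,0,48] → X  [on edge]
  covered (7 px):
    . . . . . . . . .
    . . . . . . . . .
    . . . . . . X X .
    . . . X X X X . .
    . . . . . . X . .
    . . . . . . . . .
T1:
  2·area = 4
  edge (8, 8)→(4, 10): d=(-4,2) inclusive
  edge (4, 10)→(2, 10): d=(-2,0) inclusive
  edge (2, 10)→(8, 8): d=(6,-2) inclusive
    (8,2)@(17, 5): e=[-6,10,0] → .  [on edge]
    (5,3)@(11, 7): e=[-2,6,0] → .  [on edge]
    (2,4)@(5, 9): e=[2,2,0] → X  [on edge]
    (3,4)@(7, 9): e=[-2,2,4] → .
    (2,5)@(5, 11): e=[-6,-2,12] → .
  covered (1 px):
    . . . . . . . . .
    . . . . . . . . .
    . . . . . . . . .
    . . . . . . . . .
    . . X . . . . . .
    . . . . . . . . .
T2:
  2·area = 78  (B↔C swapped to make it positive)
  edge (16, 11)→(8, 10): d=(-8,-1) inclusive
  edge (8, 10)→(6, 0): d=(-2,-10) inclusive
  edge (6, 0)→(16, 11): d=(10,11) inclusive
    (3,1)@(7, 3): e=[55,4,19] → X
    (4,1)@(9, 3): e=[57,24,-3] → .
    (3,2)@(7, 5): e=[39,0,39] → X  [on edge]
    (4,2)@(9, 5): e=[41,20,17] → X
    (5,2)@(11, 5): e=[43,40,-5] → .
    (3,3)@(7, 7): e=[23,-4,59] → .
    (4,3)@(9, 7): e=[25,16,37] → X
    (5,3)@(11, 7): e=[27,36,15] → X
    (6,3)@(13, 7): e=[29,56,-7] → .
    (4,4)@(9, 9): e=[9,12,57] → X
    (6,4)@(13, 9): e=[13,52,13] → X
    (7,4)@(15, 9): e=[15,72,-9] → .
  covered (8 px):
    . . . . . . . . .
    . . . X . . . . .
    . . . X X . . . .
    . . . . X X . . .
    . . . . X X X . .
    . . . . . . . . .
T3:
  2·area = 60
  edge (2, 12)→(4, 4): d=(2,-8) inclusive
  edge (4, 4)→(10, 10): d=(6,6) inclusive
  edge (10, 10)→(2, 12): d=(-8,2) inclusive
    (0,0)@(1, 1): e=[-30,0,90] → .  [on edge]
    (1,1)@(3, 3): e=[-10,0,70] → .  [on edge]
    (2,2)@(5, 5): e=[10,0,50] → X  [on edge]
    (3,2)@(7, 5): e=[26,-12,46] → .
    (2,3)@(5, 7): e=[14,12,34] → X
    (3,3)@(7, 7): e=[30,0,30] → X  [on edge]
    (4,3)@(9, 7): e=[46,-12,26] → .
    (1,4)@(3, 9): e=[2,36,22] → X
    (4,4)@(9, 9): e=[50,0,10] → X  [on edge]
    (5,4)@(11, 9): e=[66,-12,6] → .
    (1,5)@(3, 11): e=[6,48,6] → X
    (3,5)@(7, 11): e=[38,24,-2] → .
    (5,5)@(11, 11): e=[70,0,-10] → .  [on edge]
  covered (9 px):
    . . . . . . . . .
    . . . . . . . . .
    . . X . . . . . .
    . . X X . . . . .
    . X X X X . . . .
    . X X . . . . . .

Z-buffer (winner per pixel, '.' = empty):
  . . . . . . . . .
  . . . 2 . . . . .
  . . 3 2 2 . 0 0 .
  . . 3 0 0 0 0 . .
  . 3 1 3 3 2 0 . .
  . 3 3 . . . . . .

Answer: 3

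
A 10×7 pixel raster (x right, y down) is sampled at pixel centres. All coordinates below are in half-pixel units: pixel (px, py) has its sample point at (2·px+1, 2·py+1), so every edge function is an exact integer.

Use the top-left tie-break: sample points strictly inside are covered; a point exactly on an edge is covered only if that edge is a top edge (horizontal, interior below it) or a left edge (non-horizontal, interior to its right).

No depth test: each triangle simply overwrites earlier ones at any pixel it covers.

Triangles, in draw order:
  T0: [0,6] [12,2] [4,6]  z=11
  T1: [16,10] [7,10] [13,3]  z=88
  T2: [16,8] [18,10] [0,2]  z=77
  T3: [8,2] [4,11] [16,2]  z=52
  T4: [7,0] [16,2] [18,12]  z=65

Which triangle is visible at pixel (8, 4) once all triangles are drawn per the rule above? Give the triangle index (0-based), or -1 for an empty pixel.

T0:
  2·area = 16
  edge (0, 6)→(12, 2): d=(12,-4) top-left  bias=+0
  edge (12, 2)→(4, 6): d=(-8,4) right/bottom  bias=-1
  edge (4, 6)→(0, 6): d=(-4,0) right/bottom  bias=-1
    (7,0)@(15, 1): e=[0,-4,20] → ·  [on edge]
    (4,1)@(9, 3): e=[0,4,12] → #  [on edge]
    (5,1)@(11, 3): e=[8,-4,12] → ·
    (1,2)@(3, 5): e=[0,12,4] → #  [on edge]
    (2,2)@(5, 5): e=[8,4,4] → #
    (3,2)@(7, 5): e=[16,-4,4] → ·
    (4,2)@(9, 5): e=[24,-12,4] → ·
    (1,3)@(3, 7): e=[24,-4,-4] → ·
    (2,3)@(5, 7): e=[32,-12,-4] → ·
  covered (3 px):
    · · · · · · · · · ·
    · · · · # · · · · ·
    · # # · · · · · · ·
    · · · · · · · · · ·
    · · · · · · · · · ·
    · · · · · · · · · ·
    · · · · · · · · · ·
T1:
  2·area = 63
  edge (16, 10)→(7, 10): d=(-9,0) right/bottom  bias=-1
  edge (7, 10)→(13, 3): d=(6,-7) top-left  bias=+0
  edge (13, 3)→(16, 10): d=(3,7) right/bottom  bias=-1
    (6,1)@(13, 3): e=[63,0,0] → ·  [on edge]
    (6,2)@(13, 5): e=[45,12,6] → #
    (7,2)@(15, 5): e=[45,26,-8] → ·
    (5,3)@(11, 7): e=[27,10,26] → #
    (7,3)@(15, 7): e=[27,38,-2] → ·
    (4,4)@(9, 9): e=[9,8,46] → #
    (7,4)@(15, 9): e=[9,50,4] → #
    (8,4)@(17, 9): e=[9,64,-10] → ·
    (4,5)@(9, 11): e=[-9,20,52] → ·
    (5,5)@(11, 11): e=[-9,34,38] → ·
    (6,5)@(13, 11): e=[-9,48,24] → ·
    (7,5)@(15, 11): e=[-9,62,10] → ·
  covered (7 px):
    · · · · · · · · · ·
    · · · · · · · · · ·
    · · · · · · # · · ·
    · · · · · # # · · ·
    · · · · # # # # · ·
    · · · · · · · · · ·
    · · · · · · · · · ·
T2:
  2·area = 20
  edge (16, 8)→(18, 10): d=(2,2) right/bottom  bias=-1
  edge (18, 10)→(0, 2): d=(-18,-8) top-left  bias=+0
  edge (0, 2)→(16, 8): d=(16,6) right/bottom  bias=-1
    (4,0)@(9, 1): e=[0,90,-70] → ·  [on edge]
    (5,1)@(11, 3): e=[0,70,-50] → ·  [on edge]
    (3,2)@(7, 5): e=[12,2,6] → #
    (4,2)@(9, 5): e=[8,18,-6] → ·
    (6,2)@(13, 5): e=[0,50,-30] → ·  [on edge]
    (3,3)@(7, 7): e=[16,-34,38] → ·
    (6,3)@(13, 7): e=[4,14,2] → #
    (7,3)@(15, 7): e=[0,30,-10] → ·  [on edge]
    (6,4)@(13, 9): e=[8,-22,34] → ·
    (8,4)@(17, 9): e=[0,10,10] → ·  [on edge]
    (9,5)@(19, 11): e=[0,-10,30] → ·  [on edge]
  covered (2 px):
    · · · · · · · · · ·
    · · · · · · · · · ·
    · · · # · · · · · ·
    · · · · · · # · · ·
    · · · · · · · · · ·
    · · · · · · · · · ·
    · · · · · · · · · ·
T3:
  2·area = 72  (B↔C swapped to make it positive)
  edge (8, 2)→(16, 2): d=(8,0) top-left  bias=+0
  edge (16, 2)→(4, 11): d=(-12,9) right/bottom  bias=-1
  edge (4, 11)→(8, 2): d=(4,-9) top-left  bias=+0
    (4,1)@(9, 3): e=[8,51,13] → #
    (5,1)@(11, 3): e=[8,33,31] → #
    (6,1)@(13, 3): e=[8,15,49] → #
    (7,1)@(15, 3): e=[8,-3,67] → ·
    (3,2)@(7, 5): e=[24,45,3] → #
    (6,2)@(13, 5): e=[24,-9,57] → ·
    (3,3)@(7, 7): e=[40,21,11] → #
    (5,3)@(11, 7): e=[40,-15,47] → ·
    (2,4)@(5, 9): e=[56,15,1] → #
    (3,4)@(7, 9): e=[56,-3,19] → ·
    (4,4)@(9, 9): e=[56,-21,37] → ·
    (2,5)@(5, 11): e=[72,-9,9] → ·
  covered (9 px):
    · · · · · · · · · ·
    · · · · # # # · · ·
    · · · # # # · · · ·
    · · · # # · · · · ·
    · · # · · · · · · ·
    · · · · · · · · · ·
    · · · · · · · · · ·
T4:
  2·area = 86
  edge (7, 0)→(16, 2): d=(9,2) right/bottom  bias=-1
  edge (16, 2)→(18, 12): d=(2,10) right/bottom  bias=-1
  edge (18, 12)→(7, 0): d=(-11,-12) top-left  bias=+0
    (4,0)@(9, 1): e=[5,68,13] → #
    (5,0)@(11, 1): e=[1,48,37] → #
    (6,0)@(13, 1): e=[-3,28,61] → ·
    (4,1)@(9, 3): e=[23,72,-9] → ·
    (5,1)@(11, 3): e=[19,52,15] → #
    (6,1)@(13, 3): e=[15,32,39] → #
    (7,1)@(15, 3): e=[11,12,63] → #
    (8,1)@(17, 3): e=[7,-8,87] → ·
    (5,2)@(11, 5): e=[37,56,-7] → ·
    (6,2)@(13, 5): e=[33,36,17] → #
    (8,2)@(17, 5): e=[25,-4,65] → ·
    (6,3)@(13, 7): e=[51,40,-5] → ·
    (8,3)@(17, 7): e=[43,0,43] → ·  [on edge]
  covered (9 px):
    · · · · # # · · · ·
    · · · · · # # # · ·
    · · · · · · # # · ·
    · · · · · · · # · ·
    · · · · · · · · # ·
    · · · · · · · · · ·
    · · · · · · · · · ·

Z-buffer (winner per pixel, '.' = empty):
  . . . . 4 4 . . . .
  . . . . 3 4 4 4 . .
  . 0 0 3 3 3 4 4 . .
  . . . 3 3 1 2 4 . .
  . . 3 . 1 1 1 1 4 .
  . . . . . . . . . .
  . . . . . . . . . .

Result: 4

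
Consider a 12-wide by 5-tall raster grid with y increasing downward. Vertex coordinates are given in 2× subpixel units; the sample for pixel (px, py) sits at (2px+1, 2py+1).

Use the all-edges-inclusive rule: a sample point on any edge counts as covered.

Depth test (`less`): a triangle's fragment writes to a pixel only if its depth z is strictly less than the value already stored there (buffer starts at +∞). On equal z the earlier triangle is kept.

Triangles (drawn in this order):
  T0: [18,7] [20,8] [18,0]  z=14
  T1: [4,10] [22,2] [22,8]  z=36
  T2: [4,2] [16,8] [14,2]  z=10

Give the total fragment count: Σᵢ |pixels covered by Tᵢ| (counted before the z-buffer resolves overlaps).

T0:
  2·area = 14  (B↔C swapped to make it positive)
  edge (18, 7)→(18, 0): d=(0,-7) inclusive
  edge (18, 0)→(20, 8): d=(2,8) inclusive
  edge (20, 8)→(18, 7): d=(-2,-1) inclusive
    (9,2)@(19, 5): e=[7,2,5] → X
    (10,2)@(21, 5): e=[21,-14,7] → .
    (9,3)@(19, 7): e=[7,6,1] → X
    (10,3)@(21, 7): e=[21,-10,3] → .
    (9,4)@(19, 9): e=[7,10,-3] → .
  covered (2 px):
    . . . . . . . . . . . .
    . . . . . . . . . . . .
    . . . . . . . . . X . .
    . . . . . . . . . X . .
    . . . . . . . . . . . .
T1:
  2·area = 108
  edge (4, 10)→(22, 2): d=(18,-8) inclusive
  edge (22, 2)→(22, 8): d=(0,6) inclusive
  edge (22, 8)→(4, 10): d=(-18,2) inclusive
    (10,1)@(21, 3): e=[10,6,92] → X
    (11,1)@(23, 3): e=[26,-6,88] → .
    (8,2)@(17, 5): e=[14,30,64] → X
    (9,2)@(19, 5): e=[30,18,60] → X
    (11,2)@(23, 5): e=[62,-6,52] → .
    (5,3)@(11, 7): e=[2,66,40] → X
    (6,3)@(13, 7): e=[18,54,36] → X
    (7,3)@(15, 7): e=[34,42,32] → X
    (11,3)@(23, 7): e=[98,-6,16] → .
    (3,4)@(7, 9): e=[6,90,12] → X
    (4,4)@(9, 9): e=[22,78,8] → X
    (6,4)@(13, 9): e=[54,54,0] → X  [on edge]
  covered (14 px):
    . . . . . . . . . . . .
    . . . . . . . . . . X .
    . . . . . . . . X X X .
    . . . . . X X X X X X .
    . . . X X X X . . . . .
T2:
  2·area = 60  (B↔C swapped to make it positive)
  edge (4, 2)→(14, 2): d=(10,0) inclusive
  edge (14, 2)→(16, 8): d=(2,6) inclusive
  edge (16, 8)→(4, 2): d=(-12,-6) inclusive
    (3,1)@(7, 3): e=[10,44,6] → X
    (4,1)@(9, 3): e=[10,32,18] → X
    (5,1)@(11, 3): e=[10,20,30] → X
    (6,1)@(13, 3): e=[10,8,42] → X
    (7,1)@(15, 3): e=[10,-4,54] → .
    (3,2)@(7, 5): e=[30,48,-18] → .
    (4,2)@(9, 5): e=[30,36,-6] → .
    (5,2)@(11, 5): e=[30,24,6] → X
    (7,2)@(15, 5): e=[30,0,30] → X  [on edge]
    (8,2)@(17, 5): e=[30,-12,42] → .
    (5,3)@(11, 7): e=[50,28,-18] → .
    (6,3)@(13, 7): e=[50,16,-6] → .
  covered (8 px):
    . . . . . . . . . . . .
    . . . X X X X . . . . .
    . . . . . X X X . . . .
    . . . . . . . X . . . .
    . . . . . . . . . . . .

Result: 24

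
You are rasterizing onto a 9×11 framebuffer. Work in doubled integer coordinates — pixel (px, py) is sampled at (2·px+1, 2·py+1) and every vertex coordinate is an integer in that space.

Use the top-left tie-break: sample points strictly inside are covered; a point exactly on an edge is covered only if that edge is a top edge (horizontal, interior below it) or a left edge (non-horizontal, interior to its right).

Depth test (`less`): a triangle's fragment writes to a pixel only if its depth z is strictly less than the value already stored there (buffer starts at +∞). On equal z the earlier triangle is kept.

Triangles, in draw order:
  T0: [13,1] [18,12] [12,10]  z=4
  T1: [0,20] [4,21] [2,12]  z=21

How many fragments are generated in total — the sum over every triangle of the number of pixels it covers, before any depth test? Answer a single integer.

T0:
  2·area = 56
  edge (13, 1)→(18, 12): d=(5,11) right/bottom  bias=-1
  edge (18, 12)→(12, 10): d=(-6,-2) top-left  bias=+0
  edge (12, 10)→(13, 1): d=(1,-9) top-left  bias=+0
    (6,0)@(13, 1): e=[0,56,0] → ·  [on edge]
    (6,1)@(13, 3): e=[10,44,2] → #
    (7,1)@(15, 3): e=[-12,48,20] → ·
    (6,2)@(13, 5): e=[20,32,4] → #
    (7,2)@(15, 5): e=[-2,36,22] → ·
    (1,3)@(3, 7): e=[140,0,-84] → ·  [on edge]
    (6,3)@(13, 7): e=[30,20,6] → #
    (7,3)@(15, 7): e=[8,24,24] → #
    (8,3)@(17, 7): e=[-14,28,42] → ·
    (4,4)@(9, 9): e=[84,0,-28] → ·  [on edge]
    (6,4)@(13, 9): e=[40,8,8] → #
    (8,4)@(17, 9): e=[-4,16,44] → ·
    (7,5)@(15, 11): e=[28,0,28] → #  [on edge]
    (5,9)@(11, 19): e=[112,-56,0] → ·  [on edge]
  covered (8 px):
    · · · · · · · · ·
    · · · · · · # · ·
    · · · · · · # · ·
    · · · · · · # # ·
    · · · · · · # # ·
    · · · · · · · # #
    · · · · · · · · ·
    · · · · · · · · ·
    · · · · · · · · ·
    · · · · · · · · ·
    · · · · · · · · ·
T1:
  2·area = 34  (B↔C swapped to make it positive)
  edge (0, 20)→(2, 12): d=(2,-8) top-left  bias=+0
  edge (2, 12)→(4, 21): d=(2,9) right/bottom  bias=-1
  edge (4, 21)→(0, 20): d=(-4,-1) top-left  bias=+0
    (0,8)@(1, 17): e=[2,19,13] → #
    (1,8)@(3, 17): e=[18,1,15] → #
    (2,8)@(5, 17): e=[34,-17,17] → ·
    (0,9)@(1, 19): e=[6,23,5] → #
    (2,9)@(5, 19): e=[38,-13,9] → ·
    (0,10)@(1, 21): e=[10,27,-3] → ·
    (1,10)@(3, 21): e=[26,9,-1] → ·
  covered (4 px):
    · · · · · · · · ·
    · · · · · · · · ·
    · · · · · · · · ·
    · · · · · · · · ·
    · · · · · · · · ·
    · · · · · · · · ·
    · · · · · · · · ·
    · · · · · · · · ·
    # # · · · · · · ·
    # # · · · · · · ·
    · · · · · · · · ·

Answer: 12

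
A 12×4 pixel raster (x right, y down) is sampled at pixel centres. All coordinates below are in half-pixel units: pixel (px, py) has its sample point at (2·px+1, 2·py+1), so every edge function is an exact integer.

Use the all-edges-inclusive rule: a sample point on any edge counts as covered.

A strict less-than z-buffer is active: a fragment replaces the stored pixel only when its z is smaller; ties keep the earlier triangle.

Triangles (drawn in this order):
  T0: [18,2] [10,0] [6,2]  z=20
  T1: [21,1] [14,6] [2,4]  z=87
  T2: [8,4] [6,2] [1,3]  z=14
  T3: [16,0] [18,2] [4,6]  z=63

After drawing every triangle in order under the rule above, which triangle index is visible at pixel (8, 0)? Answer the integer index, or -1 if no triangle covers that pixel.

T0:
  2·area = 24  (B↔C swapped to make it positive)
  edge (18, 2)→(6, 2): d=(-12,0) inclusive
  edge (6, 2)→(10, 0): d=(4,-2) inclusive
  edge (10, 0)→(18, 2): d=(8,2) inclusive
    (4,0)@(9, 1): e=[12,2,10] → #
    (5,0)@(11, 1): e=[12,6,6] → #
    (6,0)@(13, 1): e=[12,10,2] → #
    (7,0)@(15, 1): e=[12,14,-2] → ·
    (4,1)@(9, 3): e=[-12,10,26] → ·
    (5,1)@(11, 3): e=[-12,14,22] → ·
    (6,1)@(13, 3): e=[-12,18,18] → ·
  covered (3 px):
    · · · · # # # · · · · ·
    · · · · · · · · · · · ·
    · · · · · · · · · · · ·
    · · · · · · · · · · · ·
T1:
  2·area = 74
  edge (21, 1)→(14, 6): d=(-7,5) inclusive
  edge (14, 6)→(2, 4): d=(-12,-2) inclusive
  edge (2, 4)→(21, 1): d=(19,-3) inclusive
    (10,0)@(21, 1): e=[0,74,0] → #  [on edge]
    (11,0)@(23, 1): e=[-10,78,6] → ·
    (4,1)@(9, 3): e=[46,26,2] → #
    (5,1)@(11, 3): e=[36,30,8] → #
    (6,1)@(13, 3): e=[26,34,14] → #
    (7,1)@(15, 3): e=[16,38,20] → #
    (8,1)@(17, 3): e=[6,42,26] → #
    (9,1)@(19, 3): e=[-4,46,32] → ·
    (10,1)@(21, 3): e=[-14,50,38] → ·
    (4,2)@(9, 5): e=[32,2,40] → #
    (8,2)@(17, 5): e=[-8,18,64] → ·
    (4,3)@(9, 7): e=[18,-22,78] → ·
  covered (10 px):
    · · · · · · · · · · # ·
    · · · · # # # # # · · ·
    · · · · # # # # · · · ·
    · · · · · · · · · · · ·
T2:
  2·area = 12  (B↔C swapped to make it positive)
  edge (8, 4)→(1, 3): d=(-7,-1) inclusive
  edge (1, 3)→(6, 2): d=(5,-1) inclusive
  edge (6, 2)→(8, 4): d=(2,2) inclusive
    (2,0)@(5, 1): e=[18,-6,0] → ·  [on edge]
    (5,0)@(11, 1): e=[24,0,-12] → ·  [on edge]
    (0,1)@(1, 3): e=[0,0,12] → #  [on edge]
    (1,1)@(3, 3): e=[2,2,8] → #
    (2,1)@(5, 3): e=[4,4,4] → #
    (3,1)@(7, 3): e=[6,6,0] → #  [on edge]
    (4,1)@(9, 3): e=[8,8,-4] → ·
    (0,2)@(1, 5): e=[-14,10,16] → ·
    (1,2)@(3, 5): e=[-12,12,12] → ·
    (2,2)@(5, 5): e=[-10,14,8] → ·
    (3,2)@(7, 5): e=[-8,16,4] → ·
    (4,2)@(9, 5): e=[-6,18,0] → ·  [on edge]
    (7,2)@(15, 5): e=[0,24,-12] → ·  [on edge]
    (5,3)@(11, 7): e=[-18,30,0] → ·  [on edge]
  covered (4 px):
    · · · · · · · · · · · ·
    # # # # · · · · · · · ·
    · · · · · · · · · · · ·
    · · · · · · · · · · · ·
T3:
  2·area = 36
  edge (16, 0)→(18, 2): d=(2,2) inclusive
  edge (18, 2)→(4, 6): d=(-14,4) inclusive
  edge (4, 6)→(16, 0): d=(12,-6) inclusive
    (7,0)@(15, 1): e=[4,26,6] → #
    (8,0)@(17, 1): e=[0,18,18] → #  [on edge]
    (9,0)@(19, 1): e=[-4,10,30] → ·
    (5,1)@(11, 3): e=[16,14,6] → #
    (6,1)@(13, 3): e=[12,6,18] → #
    (7,1)@(15, 3): e=[8,-2,30] → ·
    (8,1)@(17, 3): e=[4,-10,42] → ·
    (9,1)@(19, 3): e=[0,-18,54] → ·  [on edge]
    (3,2)@(7, 5): e=[28,2,6] → #
    (4,2)@(9, 5): e=[24,-6,18] → ·
    (5,2)@(11, 5): e=[20,-14,30] → ·
    (6,2)@(13, 5): e=[16,-22,42] → ·
    (10,2)@(21, 5): e=[0,-54,90] → ·  [on edge]
    (11,3)@(23, 7): e=[0,-90,126] → ·  [on edge]
  covered (5 px):
    · · · · · · · # # · · ·
    · · · · · # # · · · · ·
    · · · # · · · · · · · ·
    · · · · · · · · · · · ·

Z-buffer (winner per pixel, '.' = empty):
  . . . . 0 0 0 3 3 . 1 .
  2 2 2 2 1 3 3 1 1 . . .
  . . . 3 1 1 1 1 . . . .
  . . . . . . . . . . . .

Result: 3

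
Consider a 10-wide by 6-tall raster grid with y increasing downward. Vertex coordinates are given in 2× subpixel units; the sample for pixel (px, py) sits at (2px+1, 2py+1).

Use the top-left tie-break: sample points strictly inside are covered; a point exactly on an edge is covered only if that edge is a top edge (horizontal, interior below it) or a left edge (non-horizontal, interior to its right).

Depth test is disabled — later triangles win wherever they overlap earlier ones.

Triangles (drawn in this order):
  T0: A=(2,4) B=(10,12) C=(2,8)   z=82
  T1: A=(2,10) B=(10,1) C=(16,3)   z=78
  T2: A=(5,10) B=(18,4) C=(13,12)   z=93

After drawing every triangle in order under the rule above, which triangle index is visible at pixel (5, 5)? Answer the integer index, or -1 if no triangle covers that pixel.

T0:
  2·area = 32
  edge (2, 4)→(10, 12): d=(8,8) right/bottom  bias=-1
  edge (10, 12)→(2, 8): d=(-8,-4) top-left  bias=+0
  edge (2, 8)→(2, 4): d=(0,-4) top-left  bias=+0
    (0,1)@(1, 3): e=[0,36,-4] → .  [on edge]
    (1,2)@(3, 5): e=[0,28,4] → .  [on edge]
    (1,3)@(3, 7): e=[16,12,4] → X
    (2,3)@(5, 7): e=[0,20,12] → .  [on edge]
    (1,4)@(3, 9): e=[32,-4,4] → .
    (2,4)@(5, 9): e=[16,4,12] → X
    (3,4)@(7, 9): e=[0,12,20] → .  [on edge]
    (2,5)@(5, 11): e=[32,-12,12] → .
    (4,5)@(9, 11): e=[0,4,28] → .  [on edge]
  covered (2 px):
    . . . . . . . . . .
    . . . . . . . . . .
    . . . . . . . . . .
    . X . . . . . . . .
    . . X . . . . . . .
    . . . . . . . . . .
T1:
  2·area = 70
  edge (2, 10)→(10, 1): d=(8,-9) top-left  bias=+0
  edge (10, 1)→(16, 3): d=(6,2) right/bottom  bias=-1
  edge (16, 3)→(2, 10): d=(-14,7) right/bottom  bias=-1
    (4,1)@(9, 3): e=[7,14,49] → X
    (5,1)@(11, 3): e=[25,10,35] → X
    (6,1)@(13, 3): e=[43,6,21] → X
    (7,1)@(15, 3): e=[61,2,7] → X
    (8,1)@(17, 3): e=[79,-2,-7] → .
    (3,2)@(7, 5): e=[5,30,35] → X
    (6,2)@(13, 5): e=[59,18,-7] → .
    (7,2)@(15, 5): e=[77,14,-21] → .
    (2,3)@(5, 7): e=[3,46,21] → X
    (4,3)@(9, 7): e=[39,38,-7] → .
    (5,3)@(11, 7): e=[57,34,-21] → .
    (1,4)@(3, 9): e=[1,62,7] → X
  covered (10 px):
    . . . . . . . . . .
    . . . . X X X X . .
    . . . X X X . . . .
    . . X X . . . . . .
    . X . . . . . . . .
    . . . . . . . . . .
T2:
  2·area = 74
  edge (5, 10)→(18, 4): d=(13,-6) top-left  bias=+0
  edge (18, 4)→(13, 12): d=(-5,8) right/bottom  bias=-1
  edge (13, 12)→(5, 10): d=(-8,-2) top-left  bias=+0
    (8,2)@(17, 5): e=[7,3,64] → X
    (9,2)@(19, 5): e=[19,-13,68] → .
    (6,3)@(13, 7): e=[9,25,40] → X
    (7,3)@(15, 7): e=[21,9,44] → X
    (8,3)@(17, 7): e=[33,-7,48] → .
    (0,4)@(1, 9): e=[-37,111,0] → .  [on edge]
    (4,4)@(9, 9): e=[11,47,16] → X
    (5,4)@(11, 9): e=[23,31,20] → X
    (7,4)@(15, 9): e=[47,-1,28] → .
    (4,5)@(9, 11): e=[37,37,0] → X  [on edge]
    (7,5)@(15, 11): e=[73,-11,12] → .
  covered (9 px):
    . . . . . . . . . .
    . . . . . . . . . .
    . . . . . . . . X .
    . . . . . . X X . .
    . . . . X X X . . .
    . . . . X X X . . .

Z-buffer (winner per pixel, '.' = empty):
  . . . . . . . . . .
  . . . . 1 1 1 1 . .
  . . . 1 1 1 . . 2 .
  . 0 1 1 . . 2 2 . .
  . 1 0 . 2 2 2 . . .
  . . . . 2 2 2 . . .

Result: 2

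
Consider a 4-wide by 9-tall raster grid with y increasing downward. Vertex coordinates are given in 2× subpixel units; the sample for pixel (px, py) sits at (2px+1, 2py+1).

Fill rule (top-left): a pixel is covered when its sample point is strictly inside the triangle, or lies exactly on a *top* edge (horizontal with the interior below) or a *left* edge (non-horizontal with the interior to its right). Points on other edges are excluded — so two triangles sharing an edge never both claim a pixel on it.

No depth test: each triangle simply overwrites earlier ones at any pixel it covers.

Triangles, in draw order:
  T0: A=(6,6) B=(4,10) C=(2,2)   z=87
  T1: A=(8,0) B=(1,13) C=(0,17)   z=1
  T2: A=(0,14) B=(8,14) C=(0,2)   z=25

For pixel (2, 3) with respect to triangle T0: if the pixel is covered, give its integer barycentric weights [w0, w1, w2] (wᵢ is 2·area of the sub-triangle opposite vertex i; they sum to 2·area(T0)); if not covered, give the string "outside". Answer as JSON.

T0:
  2·area = 24
  edge (6, 6)→(4, 10): d=(-2,4) right/bottom  bias=-1
  edge (4, 10)→(2, 2): d=(-2,-8) top-left  bias=+0
  edge (2, 2)→(6, 6): d=(4,4) right/bottom  bias=-1
    (0,0)@(1, 1): e=[30,-6,0] → .  [on edge]
    (1,1)@(3, 3): e=[18,6,0] → .  [on edge]
    (1,2)@(3, 5): e=[14,2,8] → X
    (2,2)@(5, 5): e=[6,18,0] → .  [on edge]
    (1,3)@(3, 7): e=[10,-2,16] → .
    (2,3)@(5, 7): e=[2,14,8] → X
    (3,3)@(7, 7): e=[-6,30,0] → .  [on edge]
    (2,4)@(5, 9): e=[-2,10,16] → .
  covered (2 px):
    . . . .
    . . . .
    . X . .
    . . X .
    . . . .
    . . . .
    . . . .
    . . . .
    . . . .
T1:
  2·area = 15  (B↔C swapped to make it positive)
  edge (8, 0)→(0, 17): d=(-8,17) right/bottom  bias=-1
  edge (0, 17)→(1, 13): d=(1,-4) top-left  bias=+0
  edge (1, 13)→(8, 0): d=(7,-13) top-left  bias=+0
    (1,2)@(3, 5): e=[45,0,-30] → .  [on edge]
    (0,6)@(1, 13): e=[15,0,0] → X  [on edge]
    (1,6)@(3, 13): e=[-19,8,26] → .
    (0,7)@(1, 15): e=[-1,2,14] → .
  covered (1 px):
    . . . .
    . . . .
    . . . .
    . . . .
    . . . .
    . . . .
    X . . .
    . . . .
    . . . .
T2:
  2·area = 96  (B↔C swapped to make it positive)
  edge (0, 14)→(0, 2): d=(0,-12) top-left  bias=+0
  edge (0, 2)→(8, 14): d=(8,12) right/bottom  bias=-1
  edge (8, 14)→(0, 14): d=(-8,0) right/bottom  bias=-1
    (0,2)@(1, 5): e=[12,12,72] → X
    (1,2)@(3, 5): e=[36,-12,72] → .
    (0,3)@(1, 7): e=[12,28,56] → X
    (1,3)@(3, 7): e=[36,4,56] → X
    (2,3)@(5, 7): e=[60,-20,56] → .
    (0,4)@(1, 9): e=[12,44,40] → X
    (2,4)@(5, 9): e=[60,-4,40] → .
    (0,5)@(1, 11): e=[12,60,24] → X
    (2,5)@(5, 11): e=[60,12,24] → X
    (3,5)@(7, 11): e=[84,-12,24] → .
    (0,6)@(1, 13): e=[12,76,8] → X
    (3,6)@(7, 13): e=[84,4,8] → X
  covered (12 px):
    . . . .
    . . . .
    X . . .
    X X . .
    X X . .
    X X X .
    X X X X
    . . . .
    . . . .

Result: [14,8,2]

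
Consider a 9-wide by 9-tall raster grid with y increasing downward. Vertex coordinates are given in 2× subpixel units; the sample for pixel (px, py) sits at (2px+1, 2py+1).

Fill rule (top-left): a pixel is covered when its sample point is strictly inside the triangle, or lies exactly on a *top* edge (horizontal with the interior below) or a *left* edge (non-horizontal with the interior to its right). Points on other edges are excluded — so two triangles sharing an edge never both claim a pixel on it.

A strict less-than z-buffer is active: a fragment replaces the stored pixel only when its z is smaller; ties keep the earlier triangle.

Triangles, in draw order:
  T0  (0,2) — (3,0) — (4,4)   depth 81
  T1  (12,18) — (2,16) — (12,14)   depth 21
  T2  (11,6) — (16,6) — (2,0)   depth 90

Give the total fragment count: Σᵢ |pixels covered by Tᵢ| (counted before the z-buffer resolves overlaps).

T0:
  2·area = 14
  edge (0, 2)→(3, 0): d=(3,-2) top-left  bias=+0
  edge (3, 0)→(4, 4): d=(1,4) right/bottom  bias=-1
  edge (4, 4)→(0, 2): d=(-4,-2) top-left  bias=+0
    (1,0)@(3, 1): e=[3,1,10] → █
    (2,0)@(5, 1): e=[7,-7,14] → ·
    (1,1)@(3, 3): e=[9,3,2] → █
    (2,1)@(5, 3): e=[13,-5,6] → ·
    (1,2)@(3, 5): e=[15,5,-6] → ·
  covered (2 px):
    · █ · · · · · · ·
    · █ · · · · · · ·
    · · · · · · · · ·
    · · · · · · · · ·
    · · · · · · · · ·
    · · · · · · · · ·
    · · · · · · · · ·
    · · · · · · · · ·
    · · · · · · · · ·
T1:
  2·area = 40
  edge (12, 18)→(2, 16): d=(-10,-2) top-left  bias=+0
  edge (2, 16)→(12, 14): d=(10,-2) top-left  bias=+0
  edge (12, 14)→(12, 18): d=(0,4) right/bottom  bias=-1
    (8,6)@(17, 13): e=[60,0,-20] → ·  [on edge]
    (3,7)@(7, 15): e=[20,0,20] → █  [on edge]
    (4,7)@(9, 15): e=[24,4,12] → █
    (5,7)@(11, 15): e=[28,8,4] → █
    (6,7)@(13, 15): e=[32,12,-4] → ·
    (3,8)@(7, 17): e=[0,20,20] → █  [on edge]
    (6,8)@(13, 17): e=[12,32,-4] → ·
  covered (6 px):
    · · · · · · · · ·
    · · · · · · · · ·
    · · · · · · · · ·
    · · · · · · · · ·
    · · · · · · · · ·
    · · · · · · · · ·
    · · · · · · · · ·
    · · · █ █ █ · · ·
    · · · █ █ █ · · ·
T2:
  2·area = 30  (B↔C swapped to make it positive)
  edge (11, 6)→(2, 0): d=(-9,-6) top-left  bias=+0
  edge (2, 0)→(16, 6): d=(14,6) right/bottom  bias=-1
  edge (16, 6)→(11, 6): d=(-5,0) right/bottom  bias=-1
    (3,1)@(7, 3): e=[3,12,15] → █
    (4,1)@(9, 3): e=[15,0,15] → ·  [on edge]
    (3,2)@(7, 5): e=[-15,40,5] → ·
    (5,2)@(11, 5): e=[9,16,5] → █
    (6,2)@(13, 5): e=[21,4,5] → █
    (7,2)@(15, 5): e=[33,-8,5] → ·
    (5,3)@(11, 7): e=[-9,44,-5] → ·
    (6,3)@(13, 7): e=[3,32,-5] → ·
  covered (3 px):
    · · · · · · · · ·
    · · · █ · · · · ·
    · · · · · █ █ · ·
    · · · · · · · · ·
    · · · · · · · · ·
    · · · · · · · · ·
    · · · · · · · · ·
    · · · · · · · · ·
    · · · · · · · · ·

Result: 11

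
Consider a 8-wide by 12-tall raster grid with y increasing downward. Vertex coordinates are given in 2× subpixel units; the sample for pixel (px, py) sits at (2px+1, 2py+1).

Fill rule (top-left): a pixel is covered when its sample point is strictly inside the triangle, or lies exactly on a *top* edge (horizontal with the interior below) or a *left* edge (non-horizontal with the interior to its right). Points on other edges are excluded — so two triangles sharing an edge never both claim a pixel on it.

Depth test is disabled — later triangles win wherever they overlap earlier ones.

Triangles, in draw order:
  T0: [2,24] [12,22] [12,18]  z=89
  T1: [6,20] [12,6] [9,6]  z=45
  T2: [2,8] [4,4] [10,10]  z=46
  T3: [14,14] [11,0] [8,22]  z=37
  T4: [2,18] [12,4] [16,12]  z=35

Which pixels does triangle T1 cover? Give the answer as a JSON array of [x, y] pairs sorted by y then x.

T0:
  2·area = 40  (B↔C swapped to make it positive)
  edge (2, 24)→(12, 18): d=(10,-6) top-left  bias=+0
  edge (12, 18)→(12, 22): d=(0,4) right/bottom  bias=-1
  edge (12, 22)→(2, 24): d=(-10,2) right/bottom  bias=-1
    (5,9)@(11, 19): e=[4,4,32] → #
    (6,9)@(13, 19): e=[16,-4,28] → ·
    (3,10)@(7, 21): e=[0,20,20] → #  [on edge]
    (4,10)@(9, 21): e=[12,12,16] → #
    (6,10)@(13, 21): e=[36,-4,8] → ·
    (2,11)@(5, 23): e=[8,28,4] → #
    (3,11)@(7, 23): e=[20,20,0] → ·  [on edge]
    (4,11)@(9, 23): e=[32,12,-4] → ·
    (5,11)@(11, 23): e=[44,4,-8] → ·
  covered (5 px):
    · · · · · · · ·
    · · · · · · · ·
    · · · · · · · ·
    · · · · · · · ·
    · · · · · · · ·
    · · · · · · · ·
    · · · · · · · ·
    · · · · · · · ·
    · · · · · · · ·
    · · · · · # · ·
    · · · # # # · ·
    · · # · · · · ·
T1:
  2·area = 42  (B↔C swapped to make it positive)
  edge (6, 20)→(9, 6): d=(3,-14) top-left  bias=+0
  edge (9, 6)→(12, 6): d=(3,0) top-left  bias=+0
  edge (12, 6)→(6, 20): d=(-6,14) right/bottom  bias=-1
    (4,3)@(9, 7): e=[3,3,36] → #
    (5,3)@(11, 7): e=[31,3,8] → #
    (6,3)@(13, 7): e=[59,3,-20] → ·
    (4,4)@(9, 9): e=[9,9,24] → #
    (5,4)@(11, 9): e=[37,9,-4] → ·
    (4,5)@(9, 11): e=[15,15,12] → #
    (5,5)@(11, 11): e=[43,15,-16] → ·
    (4,6)@(9, 13): e=[21,21,0] → ·  [on edge]
    (3,8)@(7, 17): e=[5,33,4] → #
    (4,8)@(9, 17): e=[33,33,-24] → ·
    (3,9)@(7, 19): e=[11,39,-8] → ·
  covered (5 px):
    · · · · · · · ·
    · · · · · · · ·
    · · · · · · · ·
    · · · · # # · ·
    · · · · # · · ·
    · · · · # · · ·
    · · · · · · · ·
    · · · · · · · ·
    · · · # · · · ·
    · · · · · · · ·
    · · · · · · · ·
    · · · · · · · ·
T2:
  2·area = 36
  edge (2, 8)→(4, 4): d=(2,-4) top-left  bias=+0
  edge (4, 4)→(10, 10): d=(6,6) right/bottom  bias=-1
  edge (10, 10)→(2, 8): d=(-8,-2) top-left  bias=+0
    (0,0)@(1, 1): e=[-18,0,54] → ·  [on edge]
    (1,1)@(3, 3): e=[-6,0,42] → ·  [on edge]
    (2,2)@(5, 5): e=[6,0,30] → ·  [on edge]
    (1,3)@(3, 7): e=[2,24,10] → #
    (2,3)@(5, 7): e=[10,12,14] → #
    (3,3)@(7, 7): e=[18,0,18] → ·  [on edge]
    (1,4)@(3, 9): e=[6,36,-6] → ·
    (2,4)@(5, 9): e=[14,24,-2] → ·
    (3,4)@(7, 9): e=[22,12,2] → #
    (4,4)@(9, 9): e=[30,0,6] → ·  [on edge]
    (3,5)@(7, 11): e=[26,24,-14] → ·
    (5,5)@(11, 11): e=[42,0,-6] → ·  [on edge]
    (6,6)@(13, 13): e=[54,0,-18] → ·  [on edge]
    (7,7)@(15, 15): e=[66,0,-30] → ·  [on edge]
  covered (3 px):
    · · · · · · · ·
    · · · · · · · ·
    · · · · · · · ·
    · # # · · · · ·
    · · · # · · · ·
    · · · · · · · ·
    · · · · · · · ·
    · · · · · · · ·
    · · · · · · · ·
    · · · · · · · ·
    · · · · · · · ·
    · · · · · · · ·
T3:
  2·area = 108  (B↔C swapped to make it positive)
  edge (14, 14)→(8, 22): d=(-6,8) right/bottom  bias=-1
  edge (8, 22)→(11, 0): d=(3,-22) top-left  bias=+0
  edge (11, 0)→(14, 14): d=(3,14) right/bottom  bias=-1
    (5,0)@(11, 1): e=[102,3,3] → #
    (6,0)@(13, 1): e=[86,47,-25] → ·
    (5,1)@(11, 3): e=[90,9,9] → #
    (6,1)@(13, 3): e=[74,53,-19] → ·
    (5,2)@(11, 5): e=[78,15,15] → #
    (6,2)@(13, 5): e=[62,59,-13] → ·
    (5,3)@(11, 7): e=[66,21,21] → #
    (6,3)@(13, 7): e=[50,65,-7] → ·
    (5,4)@(11, 9): e=[54,27,27] → #
    (6,4)@(13, 9): e=[38,71,-1] → ·
    (5,5)@(11, 11): e=[42,33,33] → #
    (6,5)@(13, 11): e=[26,77,5] → #
  covered (15 px):
    · · · · · # · ·
    · · · · · # · ·
    · · · · · # · ·
    · · · · · # · ·
    · · · · · # · ·
    · · · · · # # ·
    · · · · · # # ·
    · · · · # # # ·
    · · · · # # · ·
    · · · · # · · ·
    · · · · · · · ·
    · · · · · · · ·
T4:
  2·area = 136
  edge (2, 18)→(12, 4): d=(10,-14) top-left  bias=+0
  edge (12, 4)→(16, 12): d=(4,8) right/bottom  bias=-1
  edge (16, 12)→(2, 18): d=(-14,6) right/bottom  bias=-1
    (5,3)@(11, 7): e=[16,20,100] → #
    (6,3)@(13, 7): e=[44,4,88] → #
    (7,3)@(15, 7): e=[72,-12,76] → ·
    (4,4)@(9, 9): e=[8,44,84] → #
    (7,4)@(15, 9): e=[92,-4,48] → ·
    (3,5)@(7, 11): e=[0,68,68] → #  [on edge]
    (7,5)@(15, 11): e=[112,4,20] → #
    (3,6)@(7, 13): e=[20,76,40] → #
    (7,6)@(15, 13): e=[132,12,-8] → ·
    (2,7)@(5, 15): e=[12,100,24] → #
    (4,7)@(9, 15): e=[68,68,0] → ·  [on edge]
    (5,7)@(11, 15): e=[96,52,-12] → ·
  covered (17 px):
    · · · · · · · ·
    · · · · · · · ·
    · · · · · · · ·
    · · · · · # # ·
    · · · · # # # ·
    · · · # # # # #
    · · · # # # # ·
    · · # # · · · ·
    · # · · · · · ·
    · · · · · · · ·
    · · · · · · · ·
    · · · · · · · ·

Answer: [[4,3],[5,3],[4,4],[4,5],[3,8]]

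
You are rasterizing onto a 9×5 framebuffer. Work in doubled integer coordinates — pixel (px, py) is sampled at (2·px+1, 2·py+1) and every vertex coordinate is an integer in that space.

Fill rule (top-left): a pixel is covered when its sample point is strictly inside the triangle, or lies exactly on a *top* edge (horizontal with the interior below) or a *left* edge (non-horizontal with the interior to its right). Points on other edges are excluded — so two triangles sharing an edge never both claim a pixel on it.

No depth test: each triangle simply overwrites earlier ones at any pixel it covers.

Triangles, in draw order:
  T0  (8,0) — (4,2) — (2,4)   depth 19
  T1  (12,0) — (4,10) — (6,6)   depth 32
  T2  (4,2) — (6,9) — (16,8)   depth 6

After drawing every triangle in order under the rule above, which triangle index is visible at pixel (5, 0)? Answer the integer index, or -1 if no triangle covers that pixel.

T0:
  2·area = 4  (B↔C swapped to make it positive)
  edge (8, 0)→(2, 4): d=(-6,4) right/bottom  bias=-1
  edge (2, 4)→(4, 2): d=(2,-2) top-left  bias=+0
  edge (4, 2)→(8, 0): d=(4,-2) top-left  bias=+0
    (2,0)@(5, 1): e=[6,0,-2] → ·  [on edge]
    (1,1)@(3, 3): e=[2,0,2] → #  [on edge]
    (2,1)@(5, 3): e=[-6,4,6] → ·
    (0,2)@(1, 5): e=[-2,0,6] → ·  [on edge]
    (1,2)@(3, 5): e=[-10,4,10] → ·
  covered (1 px):
    · · · · · · · · ·
    · # · · · · · · ·
    · · · · · · · · ·
    · · · · · · · · ·
    · · · · · · · · ·
T1:
  2·area = 12
  edge (12, 0)→(4, 10): d=(-8,10) right/bottom  bias=-1
  edge (4, 10)→(6, 6): d=(2,-4) top-left  bias=+0
  edge (6, 6)→(12, 0): d=(6,-6) top-left  bias=+0
    (5,0)@(11, 1): e=[2,10,0] → #  [on edge]
    (6,0)@(13, 1): e=[-18,18,12] → ·
    (4,1)@(9, 3): e=[6,6,0] → #  [on edge]
    (5,1)@(11, 3): e=[-14,14,12] → ·
    (3,2)@(7, 5): e=[10,2,0] → #  [on edge]
    (4,2)@(9, 5): e=[-10,10,12] → ·
    (2,3)@(5, 7): e=[14,-2,0] → ·  [on edge]
    (3,3)@(7, 7): e=[-6,6,12] → ·
    (1,4)@(3, 9): e=[18,-6,0] → ·  [on edge]
  covered (3 px):
    · · · · · # · · ·
    · · · · # · · · ·
    · · · # · · · · ·
    · · · · · · · · ·
    · · · · · · · · ·
T2:
  2·area = 72  (B↔C swapped to make it positive)
  edge (4, 2)→(16, 8): d=(12,6) right/bottom  bias=-1
  edge (16, 8)→(6, 9): d=(-10,1) right/bottom  bias=-1
  edge (6, 9)→(4, 2): d=(-2,-7) top-left  bias=+0
    (2,1)@(5, 3): e=[6,61,5] → #
    (3,1)@(7, 3): e=[-6,59,19] → ·
    (2,2)@(5, 5): e=[30,41,1] → #
    (3,2)@(7, 5): e=[18,39,15] → #
    (4,2)@(9, 5): e=[6,37,29] → #
    (5,2)@(11, 5): e=[-6,35,43] → ·
    (2,3)@(5, 7): e=[54,21,-3] → ·
    (3,3)@(7, 7): e=[42,19,11] → #
    (5,3)@(11, 7): e=[18,15,39] → #
    (6,3)@(13, 7): e=[6,13,53] → #
    (7,3)@(15, 7): e=[-6,11,67] → ·
    (3,4)@(7, 9): e=[66,-1,7] → ·
  covered (8 px):
    · · · · · · · · ·
    · · # · · · · · ·
    · · # # # · · · ·
    · · · # # # # · ·
    · · · · · · · · ·

Z-buffer (winner per pixel, '.' = empty):
  . . . . . 1 . . .
  . 0 2 . 1 . . . .
  . . 2 2 2 . . . .
  . . . 2 2 2 2 . .
  . . . . . . . . .

Answer: 1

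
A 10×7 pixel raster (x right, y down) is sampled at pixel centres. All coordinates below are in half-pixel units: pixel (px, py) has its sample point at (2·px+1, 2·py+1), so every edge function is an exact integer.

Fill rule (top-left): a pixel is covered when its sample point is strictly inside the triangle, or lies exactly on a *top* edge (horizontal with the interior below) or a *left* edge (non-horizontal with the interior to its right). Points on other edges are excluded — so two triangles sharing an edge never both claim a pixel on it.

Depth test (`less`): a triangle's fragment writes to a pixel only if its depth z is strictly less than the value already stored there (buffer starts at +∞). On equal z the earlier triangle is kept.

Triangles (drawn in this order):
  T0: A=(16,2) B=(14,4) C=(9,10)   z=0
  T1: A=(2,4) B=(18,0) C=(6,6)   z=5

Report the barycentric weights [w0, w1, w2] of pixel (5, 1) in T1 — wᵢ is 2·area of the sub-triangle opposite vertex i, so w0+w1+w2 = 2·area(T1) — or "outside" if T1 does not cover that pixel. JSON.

T0:
  2·area = 2  (B↔C swapped to make it positive)
  edge (16, 2)→(9, 10): d=(-7,8) right/bottom  bias=-1
  edge (9, 10)→(14, 4): d=(5,-6) top-left  bias=+0
  edge (14, 4)→(16, 2): d=(2,-2) top-left  bias=+0
    (8,0)@(17, 1): e=[-1,3,0] → ·  [on edge]
    (7,1)@(15, 3): e=[1,1,0] → █  [on edge]
    (8,1)@(17, 3): e=[-15,13,4] → ·
    (6,2)@(13, 5): e=[3,-1,0] → ·  [on edge]
    (7,2)@(15, 5): e=[-13,11,4] → ·
    (5,3)@(11, 7): e=[5,-3,0] → ·  [on edge]
    (4,4)@(9, 9): e=[7,-5,0] → ·  [on edge]
    (3,5)@(7, 11): e=[9,-7,0] → ·  [on edge]
    (2,6)@(5, 13): e=[11,-9,0] → ·  [on edge]
  covered (1 px):
    · · · · · · · · · ·
    · · · · · · · █ · ·
    · · · · · · · · · ·
    · · · · · · · · · ·
    · · · · · · · · · ·
    · · · · · · · · · ·
    · · · · · · · · · ·
T1:
  2·area = 48
  edge (2, 4)→(18, 0): d=(16,-4) top-left  bias=+0
  edge (18, 0)→(6, 6): d=(-12,6) right/bottom  bias=-1
  edge (6, 6)→(2, 4): d=(-4,-2) top-left  bias=+0
    (7,0)@(15, 1): e=[4,6,38] → █
    (8,0)@(17, 1): e=[12,-6,42] → ·
    (3,1)@(7, 3): e=[4,30,14] → █
    (4,1)@(9, 3): e=[12,18,18] → █
    (5,1)@(11, 3): e=[20,6,22] → █
    (6,1)@(13, 3): e=[28,-6,26] → ·
    (7,1)@(15, 3): e=[36,-18,30] → ·
    (2,2)@(5, 5): e=[28,18,2] → █
    (4,2)@(9, 5): e=[44,-6,10] → ·
    (5,2)@(11, 5): e=[52,-18,14] → ·
    (2,3)@(5, 7): e=[60,-6,-6] → ·
    (3,3)@(7, 7): e=[68,-18,-2] → ·
  covered (6 px):
    · · · · · · · █ · ·
    · · · █ █ █ · · · ·
    · · █ █ · · · · · ·
    · · · · · · · · · ·
    · · · · · · · · · ·
    · · · · · · · · · ·
    · · · · · · · · · ·

Answer: [6,22,20]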